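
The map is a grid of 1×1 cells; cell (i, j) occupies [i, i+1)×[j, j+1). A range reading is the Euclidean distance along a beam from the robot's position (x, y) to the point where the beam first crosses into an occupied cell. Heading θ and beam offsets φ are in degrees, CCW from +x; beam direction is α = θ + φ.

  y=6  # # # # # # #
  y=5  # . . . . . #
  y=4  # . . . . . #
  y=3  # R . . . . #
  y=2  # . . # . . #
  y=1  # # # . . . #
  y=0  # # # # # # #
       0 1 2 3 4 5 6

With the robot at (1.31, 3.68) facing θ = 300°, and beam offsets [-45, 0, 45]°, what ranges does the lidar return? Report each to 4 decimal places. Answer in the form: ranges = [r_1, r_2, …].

ranges = [1.1977, 1.9399, 2.6273]

beam 1: φ=-45°, α=255°
  dir = (cos 255°, sin 255°) = (-0.2588, -0.9659); from cell (1,3)
  next x-line at t=1.1977, next y-line at t=0.7040; Δt_x=3.8637, Δt_y=1.0353
    y: enter (1,2) at t=0.7040
    x: enter (0,2) at t=1.1977 ← occupied
  → r_1 = 1.1977
beam 2: φ=0°, α=300°
  dir = (cos 300°, sin 300°) = (0.5000, -0.8660); from cell (1,3)
  next x-line at t=1.3800, next y-line at t=0.7852; Δt_x=2.0000, Δt_y=1.1547
    y: enter (1,2) at t=0.7852
    x: enter (2,2) at t=1.3800
    y: enter (2,1) at t=1.9399 ← occupied
  → r_2 = 1.9399
beam 3: φ=45°, α=345°
  dir = (cos 345°, sin 345°) = (0.9659, -0.2588); from cell (1,3)
  next x-line at t=0.7143, next y-line at t=2.6273; Δt_x=1.0353, Δt_y=3.8637
    x: enter (2,3) at t=0.7143
    x: enter (3,3) at t=1.7496
    y: enter (3,2) at t=2.6273 ← occupied
  → r_3 = 2.6273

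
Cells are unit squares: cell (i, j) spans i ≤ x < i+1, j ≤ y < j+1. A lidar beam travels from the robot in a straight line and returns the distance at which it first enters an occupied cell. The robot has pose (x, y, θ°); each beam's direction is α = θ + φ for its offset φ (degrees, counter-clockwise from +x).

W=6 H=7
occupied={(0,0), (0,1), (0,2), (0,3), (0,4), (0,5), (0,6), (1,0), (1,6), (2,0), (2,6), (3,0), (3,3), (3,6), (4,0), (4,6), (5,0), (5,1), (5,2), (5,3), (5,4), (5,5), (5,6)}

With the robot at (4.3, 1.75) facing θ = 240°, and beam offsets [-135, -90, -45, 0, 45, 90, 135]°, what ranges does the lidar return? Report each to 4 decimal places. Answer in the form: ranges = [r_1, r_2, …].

beam 1: φ=-135°, α=105°
  d=(-0.2588,0.9659)  start (4,1)  tX=1.1591 tY=0.2588  stride 1/|dx|=3.8637 1/|dy|=1.0353
    cross y-line → (4,2), t=0.2588
    cross x-line → (3,2), t=1.1591
    cross y-line → (3,3), t=1.2941 (wall)
  → r_1 = 1.2941
beam 2: φ=-90°, α=150°
  d=(-0.8660,0.5000)  start (4,1)  tX=0.3464 tY=0.5000  stride 1/|dx|=1.1547 1/|dy|=2.0000
    cross x-line → (3,1), t=0.3464
    cross y-line → (3,2), t=0.5000
    cross x-line → (2,2), t=1.5011
    cross y-line → (2,3), t=2.5000
    cross x-line → (1,3), t=2.6558
    cross x-line → (0,3), t=3.8105 (wall)
  → r_2 = 3.8105
beam 3: φ=-45°, α=195°
  d=(-0.9659,-0.2588)  start (4,1)  tX=0.3106 tY=2.8978  stride 1/|dx|=1.0353 1/|dy|=3.8637
    cross x-line → (3,1), t=0.3106
    cross x-line → (2,1), t=1.3459
    cross x-line → (1,1), t=2.3811
    cross y-line → (1,0), t=2.8978 (wall)
  → r_3 = 2.8978
beam 4: φ=0°, α=240°
  d=(-0.5000,-0.8660)  start (4,1)  tX=0.6000 tY=0.8660  stride 1/|dx|=2.0000 1/|dy|=1.1547
    cross x-line → (3,1), t=0.6000
    cross y-line → (3,0), t=0.8660 (wall)
  → r_4 = 0.8660
beam 5: φ=45°, α=285°
  d=(0.2588,-0.9659)  start (4,1)  tX=2.7046 tY=0.7765  stride 1/|dx|=3.8637 1/|dy|=1.0353
    cross y-line → (4,0), t=0.7765 (wall)
  → r_5 = 0.7765
beam 6: φ=90°, α=330°
  d=(0.8660,-0.5000)  start (4,1)  tX=0.8083 tY=1.5000  stride 1/|dx|=1.1547 1/|dy|=2.0000
    cross x-line → (5,1), t=0.8083 (wall)
  → r_6 = 0.8083
beam 7: φ=135°, α=15°
  d=(0.9659,0.2588)  start (4,1)  tX=0.7247 tY=0.9659  stride 1/|dx|=1.0353 1/|dy|=3.8637
    cross x-line → (5,1), t=0.7247 (wall)
  → r_7 = 0.7247

ranges = [1.2941, 3.8105, 2.8978, 0.8660, 0.7765, 0.8083, 0.7247]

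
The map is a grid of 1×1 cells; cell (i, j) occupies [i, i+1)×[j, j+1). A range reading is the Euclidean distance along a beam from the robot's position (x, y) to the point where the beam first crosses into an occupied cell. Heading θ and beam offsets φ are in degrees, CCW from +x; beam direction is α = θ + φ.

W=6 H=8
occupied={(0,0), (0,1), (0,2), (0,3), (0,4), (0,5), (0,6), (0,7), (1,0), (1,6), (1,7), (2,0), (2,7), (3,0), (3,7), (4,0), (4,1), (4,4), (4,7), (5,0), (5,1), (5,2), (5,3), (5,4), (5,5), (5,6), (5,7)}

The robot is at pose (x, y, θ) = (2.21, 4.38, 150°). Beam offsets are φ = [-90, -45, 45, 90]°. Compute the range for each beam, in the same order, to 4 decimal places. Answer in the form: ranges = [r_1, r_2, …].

beam 1: φ=-90°, α=60°
  d=(0.5000,0.8660)  start (2,4)  tX=1.5800 tY=0.7159  stride 1/|dx|=2.0000 1/|dy|=1.1547
    cross y-line → (2,5), t=0.7159
    cross x-line → (3,5), t=1.5800
    cross y-line → (3,6), t=1.8706
    cross y-line → (3,7), t=3.0253 (wall)
  → r_1 = 3.0253
beam 2: φ=-45°, α=105°
  d=(-0.2588,0.9659)  start (2,4)  tX=0.8114 tY=0.6419  stride 1/|dx|=3.8637 1/|dy|=1.0353
    cross y-line → (2,5), t=0.6419
    cross x-line → (1,5), t=0.8114
    cross y-line → (1,6), t=1.6771 (wall)
  → r_2 = 1.6771
beam 3: φ=45°, α=195°
  d=(-0.9659,-0.2588)  start (2,4)  tX=0.2174 tY=1.4682  stride 1/|dx|=1.0353 1/|dy|=3.8637
    cross x-line → (1,4), t=0.2174
    cross x-line → (0,4), t=1.2527 (wall)
  → r_3 = 1.2527
beam 4: φ=90°, α=240°
  d=(-0.5000,-0.8660)  start (2,4)  tX=0.4200 tY=0.4388  stride 1/|dx|=2.0000 1/|dy|=1.1547
    cross x-line → (1,4), t=0.4200
    cross y-line → (1,3), t=0.4388
    cross y-line → (1,2), t=1.5935
    cross x-line → (0,2), t=2.4200 (wall)
  → r_4 = 2.4200

ranges = [3.0253, 1.6771, 1.2527, 2.4200]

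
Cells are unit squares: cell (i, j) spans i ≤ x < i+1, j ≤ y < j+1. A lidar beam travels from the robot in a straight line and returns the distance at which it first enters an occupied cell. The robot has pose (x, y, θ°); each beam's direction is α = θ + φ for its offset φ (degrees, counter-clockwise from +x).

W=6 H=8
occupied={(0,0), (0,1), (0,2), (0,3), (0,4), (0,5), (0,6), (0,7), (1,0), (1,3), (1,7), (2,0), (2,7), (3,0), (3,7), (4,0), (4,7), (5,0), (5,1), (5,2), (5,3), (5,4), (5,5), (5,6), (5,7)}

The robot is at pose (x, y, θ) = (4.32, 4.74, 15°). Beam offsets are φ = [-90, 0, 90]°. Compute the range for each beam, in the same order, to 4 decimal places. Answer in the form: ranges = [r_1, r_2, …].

beam 1: φ=-90°, α=285°
  cosα=0.2588 sinα=-0.9659 | (4,4) | tMaxX 2.6273 tMaxY 0.7661 | tΔX 3.8637 tΔY 1.0353
    t=0.7661 [y] (4,3)
    t=1.8014 [y] (4,2)
    t=2.6273 [x] (5,2) — stop
  → r_1 = 2.6273
beam 2: φ=0°, α=15°
  cosα=0.9659 sinα=0.2588 | (4,4) | tMaxX 0.7040 tMaxY 1.0046 | tΔX 1.0353 tΔY 3.8637
    t=0.7040 [x] (5,4) — stop
  → r_2 = 0.7040
beam 3: φ=90°, α=105°
  cosα=-0.2588 sinα=0.9659 | (4,4) | tMaxX 1.2364 tMaxY 0.2692 | tΔX 3.8637 tΔY 1.0353
    t=0.2692 [y] (4,5)
    t=1.2364 [x] (3,5)
    t=1.3044 [y] (3,6)
    t=2.3397 [y] (3,7) — stop
  → r_3 = 2.3397

ranges = [2.6273, 0.7040, 2.3397]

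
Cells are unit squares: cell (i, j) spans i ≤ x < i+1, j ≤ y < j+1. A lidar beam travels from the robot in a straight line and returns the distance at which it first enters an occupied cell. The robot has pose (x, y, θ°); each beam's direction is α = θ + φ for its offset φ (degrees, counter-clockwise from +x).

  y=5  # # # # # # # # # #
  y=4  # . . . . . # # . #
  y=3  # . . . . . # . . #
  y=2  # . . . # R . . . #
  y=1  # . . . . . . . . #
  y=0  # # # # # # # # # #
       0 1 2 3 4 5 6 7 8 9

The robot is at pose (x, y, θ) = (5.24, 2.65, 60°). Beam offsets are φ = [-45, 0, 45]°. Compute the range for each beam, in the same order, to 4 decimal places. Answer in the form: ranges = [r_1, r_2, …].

ranges = [1.3523, 1.5200, 2.4329]

beam 1: φ=-45°, α=15°
  dir = (cos 15°, sin 15°) = (0.9659, 0.2588); from cell (5,2)
  next x-line at t=0.7868, next y-line at t=1.3523; Δt_x=1.0353, Δt_y=3.8637
    x: enter (6,2) at t=0.7868
    y: enter (6,3) at t=1.3523 ← occupied
  → r_1 = 1.3523
beam 2: φ=0°, α=60°
  dir = (cos 60°, sin 60°) = (0.5000, 0.8660); from cell (5,2)
  next x-line at t=1.5200, next y-line at t=0.4041; Δt_x=2.0000, Δt_y=1.1547
    y: enter (5,3) at t=0.4041
    x: enter (6,3) at t=1.5200 ← occupied
  → r_2 = 1.5200
beam 3: φ=45°, α=105°
  dir = (cos 105°, sin 105°) = (-0.2588, 0.9659); from cell (5,2)
  next x-line at t=0.9273, next y-line at t=0.3623; Δt_x=3.8637, Δt_y=1.0353
    y: enter (5,3) at t=0.3623
    x: enter (4,3) at t=0.9273
    y: enter (4,4) at t=1.3976
    y: enter (4,5) at t=2.4329 ← occupied
  → r_3 = 2.4329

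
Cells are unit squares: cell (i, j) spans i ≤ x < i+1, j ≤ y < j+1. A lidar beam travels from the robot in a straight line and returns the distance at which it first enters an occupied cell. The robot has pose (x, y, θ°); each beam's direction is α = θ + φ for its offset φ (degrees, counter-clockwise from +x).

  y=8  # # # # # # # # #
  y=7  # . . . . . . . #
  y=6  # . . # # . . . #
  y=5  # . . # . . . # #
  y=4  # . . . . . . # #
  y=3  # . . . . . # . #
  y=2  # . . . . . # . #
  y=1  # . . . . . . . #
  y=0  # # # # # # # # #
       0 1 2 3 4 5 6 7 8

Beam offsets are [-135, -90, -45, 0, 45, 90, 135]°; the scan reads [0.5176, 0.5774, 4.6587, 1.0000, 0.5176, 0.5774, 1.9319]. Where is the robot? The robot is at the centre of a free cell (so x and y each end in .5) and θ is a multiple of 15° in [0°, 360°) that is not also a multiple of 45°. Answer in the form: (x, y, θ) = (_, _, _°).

Candidates: 42 free-cell centres × 16 headings = 672 poses. Raycast each; keep the one whose scan matches to 4 dp.
  (7.5, 6.5, 210°): beam 1 = 1.5529 ≠ 0.5176 ✗
  (1.5, 7.5, 300°): beam 3 = 1.9319 ≠ 4.6587 ✗
  (5.5, 4.5, 75°): beam 1 = 1.0000 ≠ 0.5176 ✗
  (1.5, 1.5, 300°): beam 3 = 0.5176 ≠ 4.6587 ✗
  …
  (3.5, 7.5, 30°): r_1=0.5176, r_2=0.5774, r_3=4.6587, r_4=1.0000, r_5=0.5176, r_6=0.5774, r_7=1.9319 — all match ✓
Unique over the lattice → pose = (3.5, 7.5, 30°).

(x, y, θ) = (3.5, 7.5, 30°)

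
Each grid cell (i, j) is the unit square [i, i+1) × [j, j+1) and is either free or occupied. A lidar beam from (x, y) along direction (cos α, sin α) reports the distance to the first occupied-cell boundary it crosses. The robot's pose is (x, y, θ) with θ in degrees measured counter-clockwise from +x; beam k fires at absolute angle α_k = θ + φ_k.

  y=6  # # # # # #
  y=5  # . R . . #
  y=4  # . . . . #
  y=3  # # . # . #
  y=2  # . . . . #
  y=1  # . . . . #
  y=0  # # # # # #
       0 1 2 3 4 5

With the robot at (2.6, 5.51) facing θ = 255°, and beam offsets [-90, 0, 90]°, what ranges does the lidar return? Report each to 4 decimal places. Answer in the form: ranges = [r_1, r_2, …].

beam 1: φ=-90°, α=165°
  direction (-0.9659, 0.2588); cell (2,5); t to first gridline: x 0.6212, y 1.8932 (then +1.0353 / +3.8637)
    (1,5) via x @ 0.6212
    (0,5) via x @ 1.6564  # hit
  → r_1 = 1.6564
beam 2: φ=0°, α=255°
  direction (-0.2588, -0.9659); cell (2,5); t to first gridline: x 2.3182, y 0.5280 (then +3.8637 / +1.0353)
    (2,4) via y @ 0.5280
    (2,3) via y @ 1.5633
    (1,3) via x @ 2.3182  # hit
  → r_2 = 2.3182
beam 3: φ=90°, α=345°
  direction (0.9659, -0.2588); cell (2,5); t to first gridline: x 0.4141, y 1.9705 (then +1.0353 / +3.8637)
    (3,5) via x @ 0.4141
    (4,5) via x @ 1.4494
    (4,4) via y @ 1.9705
    (5,4) via x @ 2.4847  # hit
  → r_3 = 2.4847

ranges = [1.6564, 2.3182, 2.4847]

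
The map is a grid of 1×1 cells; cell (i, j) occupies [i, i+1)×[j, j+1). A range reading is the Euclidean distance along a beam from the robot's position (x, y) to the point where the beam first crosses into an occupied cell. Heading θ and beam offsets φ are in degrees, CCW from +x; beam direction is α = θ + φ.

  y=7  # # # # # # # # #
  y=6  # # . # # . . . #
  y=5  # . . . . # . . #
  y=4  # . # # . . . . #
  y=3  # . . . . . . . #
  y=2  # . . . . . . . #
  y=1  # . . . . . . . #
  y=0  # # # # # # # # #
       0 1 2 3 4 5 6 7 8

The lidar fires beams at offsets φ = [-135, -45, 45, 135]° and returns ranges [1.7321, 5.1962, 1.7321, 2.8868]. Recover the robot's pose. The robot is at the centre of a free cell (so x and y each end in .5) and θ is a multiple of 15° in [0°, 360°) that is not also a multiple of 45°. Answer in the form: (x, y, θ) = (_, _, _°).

Enumerate (i+0.5, j+0.5, θ) over the 36 free cells and 16 admissible headings. For each, cast all 4 beams and compare to the given ranges.
  (1.5, 1.5, 165°): beam 1 = 7.5056 ≠ 1.7321 ✗
  (3.5, 5.5, 75°): beam 1 = 0.5774 ≠ 1.7321 ✗
  (4.5, 2.5, 15°): beam 2 = 3.0000 ≠ 5.1962 ✗
  (7.5, 3.5, 255°): beam 1 = 4.0415 ≠ 1.7321 ✗
  (3.5, 5.5, 285°): beam 2 = 0.5774 ≠ 5.1962 ✗
  …
  (3.5, 2.5, 75°): r_1=1.7321, r_2=5.1962, r_3=1.7321, r_4=2.8868 — all match ✓
Unique over the lattice → pose = (3.5, 2.5, 75°).

(x, y, θ) = (3.5, 2.5, 75°)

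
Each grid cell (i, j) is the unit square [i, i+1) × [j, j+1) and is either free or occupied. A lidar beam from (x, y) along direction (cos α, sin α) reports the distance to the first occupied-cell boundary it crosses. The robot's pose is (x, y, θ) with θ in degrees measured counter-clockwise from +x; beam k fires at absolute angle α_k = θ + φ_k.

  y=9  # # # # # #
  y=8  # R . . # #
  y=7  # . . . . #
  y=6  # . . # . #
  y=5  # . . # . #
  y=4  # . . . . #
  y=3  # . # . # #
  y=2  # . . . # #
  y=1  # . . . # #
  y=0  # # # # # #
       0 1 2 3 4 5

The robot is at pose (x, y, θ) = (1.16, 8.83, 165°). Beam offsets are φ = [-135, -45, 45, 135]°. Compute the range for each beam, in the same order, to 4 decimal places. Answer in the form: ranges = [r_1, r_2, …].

beam 1: φ=-135°, α=30°
  cosα=0.8660 sinα=0.5000 | (1,8) | tMaxX 0.9699 tMaxY 0.3400 | tΔX 1.1547 tΔY 2.0000
    t=0.3400 [y] (1,9) — stop
  → r_1 = 0.3400
beam 2: φ=-45°, α=120°
  cosα=-0.5000 sinα=0.8660 | (1,8) | tMaxX 0.3200 tMaxY 0.1963 | tΔX 2.0000 tΔY 1.1547
    t=0.1963 [y] (1,9) — stop
  → r_2 = 0.1963
beam 3: φ=45°, α=210°
  cosα=-0.8660 sinα=-0.5000 | (1,8) | tMaxX 0.1848 tMaxY 1.6600 | tΔX 1.1547 tΔY 2.0000
    t=0.1848 [x] (0,8) — stop
  → r_3 = 0.1848
beam 4: φ=135°, α=300°
  cosα=0.5000 sinα=-0.8660 | (1,8) | tMaxX 1.6800 tMaxY 0.9584 | tΔX 2.0000 tΔY 1.1547
    t=0.9584 [y] (1,7)
    t=1.6800 [x] (2,7)
    t=2.1131 [y] (2,6)
    t=3.2678 [y] (2,5)
    t=3.6800 [x] (3,5) — stop
  → r_4 = 3.6800

ranges = [0.3400, 0.1963, 0.1848, 3.6800]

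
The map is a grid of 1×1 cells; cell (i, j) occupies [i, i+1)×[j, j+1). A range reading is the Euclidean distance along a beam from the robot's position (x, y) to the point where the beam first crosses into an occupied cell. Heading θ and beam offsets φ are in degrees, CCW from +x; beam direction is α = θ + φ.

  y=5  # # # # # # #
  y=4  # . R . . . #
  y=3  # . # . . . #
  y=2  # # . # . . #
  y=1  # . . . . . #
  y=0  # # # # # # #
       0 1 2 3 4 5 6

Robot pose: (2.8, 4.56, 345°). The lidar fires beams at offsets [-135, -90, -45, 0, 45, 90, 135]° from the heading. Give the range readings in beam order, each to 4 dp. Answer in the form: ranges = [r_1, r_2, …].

ranges = [2.0785, 0.5798, 1.8013, 3.3129, 0.8800, 0.4555, 0.5081]

beam 1: φ=-135°, α=210°
  dir = (cos 210°, sin 210°) = (-0.8660, -0.5000); from cell (2,4)
  next x-line at t=0.9238, next y-line at t=1.1200; Δt_x=1.1547, Δt_y=2.0000
    x: enter (1,4) at t=0.9238
    y: enter (1,3) at t=1.1200
    x: enter (0,3) at t=2.0785 ← occupied
  → r_1 = 2.0785
beam 2: φ=-90°, α=255°
  dir = (cos 255°, sin 255°) = (-0.2588, -0.9659); from cell (2,4)
  next x-line at t=3.0910, next y-line at t=0.5798; Δt_x=3.8637, Δt_y=1.0353
    y: enter (2,3) at t=0.5798 ← occupied
  → r_2 = 0.5798
beam 3: φ=-45°, α=300°
  dir = (cos 300°, sin 300°) = (0.5000, -0.8660); from cell (2,4)
  next x-line at t=0.4000, next y-line at t=0.6466; Δt_x=2.0000, Δt_y=1.1547
    x: enter (3,4) at t=0.4000
    y: enter (3,3) at t=0.6466
    y: enter (3,2) at t=1.8013 ← occupied
  → r_3 = 1.8013
beam 4: φ=0°, α=345°
  dir = (cos 345°, sin 345°) = (0.9659, -0.2588); from cell (2,4)
  next x-line at t=0.2071, next y-line at t=2.1637; Δt_x=1.0353, Δt_y=3.8637
    x: enter (3,4) at t=0.2071
    x: enter (4,4) at t=1.2423
    y: enter (4,3) at t=2.1637
    x: enter (5,3) at t=2.2776
    x: enter (6,3) at t=3.3129 ← occupied
  → r_4 = 3.3129
beam 5: φ=45°, α=30°
  dir = (cos 30°, sin 30°) = (0.8660, 0.5000); from cell (2,4)
  next x-line at t=0.2309, next y-line at t=0.8800; Δt_x=1.1547, Δt_y=2.0000
    x: enter (3,4) at t=0.2309
    y: enter (3,5) at t=0.8800 ← occupied
  → r_5 = 0.8800
beam 6: φ=90°, α=75°
  dir = (cos 75°, sin 75°) = (0.2588, 0.9659); from cell (2,4)
  next x-line at t=0.7727, next y-line at t=0.4555; Δt_x=3.8637, Δt_y=1.0353
    y: enter (2,5) at t=0.4555 ← occupied
  → r_6 = 0.4555
beam 7: φ=135°, α=120°
  dir = (cos 120°, sin 120°) = (-0.5000, 0.8660); from cell (2,4)
  next x-line at t=1.6000, next y-line at t=0.5081; Δt_x=2.0000, Δt_y=1.1547
    y: enter (2,5) at t=0.5081 ← occupied
  → r_7 = 0.5081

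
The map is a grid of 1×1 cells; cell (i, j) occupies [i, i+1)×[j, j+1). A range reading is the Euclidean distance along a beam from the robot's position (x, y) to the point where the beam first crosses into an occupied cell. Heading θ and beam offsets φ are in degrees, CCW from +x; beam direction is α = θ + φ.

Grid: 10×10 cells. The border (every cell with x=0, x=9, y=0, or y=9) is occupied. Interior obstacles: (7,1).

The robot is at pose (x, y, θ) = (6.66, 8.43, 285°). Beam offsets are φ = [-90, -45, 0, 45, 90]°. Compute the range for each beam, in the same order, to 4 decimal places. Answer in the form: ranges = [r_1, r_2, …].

ranges = [5.8597, 8.5794, 7.6921, 2.7020, 2.2023]

beam 1: φ=-90°, α=195°
  dir = (cos 195°, sin 195°) = (-0.9659, -0.2588); from cell (6,8)
  next x-line at t=0.6833, next y-line at t=1.6614; Δt_x=1.0353, Δt_y=3.8637
    x: enter (5,8) at t=0.6833
    y: enter (5,7) at t=1.6614
    x: enter (4,7) at t=1.7186
    x: enter (3,7) at t=2.7538
    x: enter (2,7) at t=3.7891
    x: enter (1,7) at t=4.8244
    y: enter (1,6) at t=5.5251
    x: enter (0,6) at t=5.8597 ← occupied
  → r_1 = 5.8597
beam 2: φ=-45°, α=240°
  dir = (cos 240°, sin 240°) = (-0.5000, -0.8660); from cell (6,8)
  next x-line at t=1.3200, next y-line at t=0.4965; Δt_x=2.0000, Δt_y=1.1547
    y: enter (6,7) at t=0.4965
    x: enter (5,7) at t=1.3200
    y: enter (5,6) at t=1.6512
    y: enter (5,5) at t=2.8059
    x: enter (4,5) at t=3.3200
    y: enter (4,4) at t=3.9606
    y: enter (4,3) at t=5.1153
    x: enter (3,3) at t=5.3200
    y: enter (3,2) at t=6.2700
    x: enter (2,2) at t=7.3200
    y: enter (2,1) at t=7.4247
    y: enter (2,0) at t=8.5794 ← occupied
  → r_2 = 8.5794
beam 3: φ=0°, α=285°
  dir = (cos 285°, sin 285°) = (0.2588, -0.9659); from cell (6,8)
  next x-line at t=1.3137, next y-line at t=0.4452; Δt_x=3.8637, Δt_y=1.0353
    y: enter (6,7) at t=0.4452
    x: enter (7,7) at t=1.3137
    y: enter (7,6) at t=1.4804
    y: enter (7,5) at t=2.5157
    y: enter (7,4) at t=3.5510
    y: enter (7,3) at t=4.5863
    x: enter (8,3) at t=5.1774
    y: enter (8,2) at t=5.6215
    y: enter (8,1) at t=6.6568
    y: enter (8,0) at t=7.6921 ← occupied
  → r_3 = 7.6921
beam 4: φ=45°, α=330°
  dir = (cos 330°, sin 330°) = (0.8660, -0.5000); from cell (6,8)
  next x-line at t=0.3926, next y-line at t=0.8600; Δt_x=1.1547, Δt_y=2.0000
    x: enter (7,8) at t=0.3926
    y: enter (7,7) at t=0.8600
    x: enter (8,7) at t=1.5473
    x: enter (9,7) at t=2.7020 ← occupied
  → r_4 = 2.7020
beam 5: φ=90°, α=15°
  dir = (cos 15°, sin 15°) = (0.9659, 0.2588); from cell (6,8)
  next x-line at t=0.3520, next y-line at t=2.2023; Δt_x=1.0353, Δt_y=3.8637
    x: enter (7,8) at t=0.3520
    x: enter (8,8) at t=1.3873
    y: enter (8,9) at t=2.2023 ← occupied
  → r_5 = 2.2023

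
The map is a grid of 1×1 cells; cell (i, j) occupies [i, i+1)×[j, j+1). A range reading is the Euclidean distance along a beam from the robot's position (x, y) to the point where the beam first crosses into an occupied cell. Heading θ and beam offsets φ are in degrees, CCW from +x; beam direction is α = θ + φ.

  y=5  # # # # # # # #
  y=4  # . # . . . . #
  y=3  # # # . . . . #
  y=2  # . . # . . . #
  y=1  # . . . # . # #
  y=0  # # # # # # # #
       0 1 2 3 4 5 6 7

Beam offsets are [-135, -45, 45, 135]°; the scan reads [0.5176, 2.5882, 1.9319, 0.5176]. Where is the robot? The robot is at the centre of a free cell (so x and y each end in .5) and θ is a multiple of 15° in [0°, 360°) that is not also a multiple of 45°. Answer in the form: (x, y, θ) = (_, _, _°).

Enumerate (i+0.5, j+0.5, θ) over the 18 free cells and 16 admissible headings. For each, cast all 4 beams and compare to the given ranges.
  (1.5, 1.5, 255°): beam 1 = 1.0000 ≠ 0.5176 ✗
  (1.5, 2.5, 285°): beam 1 = 0.5774 ≠ 0.5176 ✗
  (4.5, 2.5, 345°): beam 1 = 0.5774 ≠ 0.5176 ✗
  (6.5, 4.5, 300°): beam 1 = 1.9319 ≠ 0.5176 ✗
  (4.5, 3.5, 165°): beam 1 = 2.8868 ≠ 0.5176 ✗
  …
  (6.5, 2.5, 150°): r_1=0.5176, r_2=2.5882, r_3=1.9319, r_4=0.5176 — all match ✓
Unique over the lattice → pose = (6.5, 2.5, 150°).

(x, y, θ) = (6.5, 2.5, 150°)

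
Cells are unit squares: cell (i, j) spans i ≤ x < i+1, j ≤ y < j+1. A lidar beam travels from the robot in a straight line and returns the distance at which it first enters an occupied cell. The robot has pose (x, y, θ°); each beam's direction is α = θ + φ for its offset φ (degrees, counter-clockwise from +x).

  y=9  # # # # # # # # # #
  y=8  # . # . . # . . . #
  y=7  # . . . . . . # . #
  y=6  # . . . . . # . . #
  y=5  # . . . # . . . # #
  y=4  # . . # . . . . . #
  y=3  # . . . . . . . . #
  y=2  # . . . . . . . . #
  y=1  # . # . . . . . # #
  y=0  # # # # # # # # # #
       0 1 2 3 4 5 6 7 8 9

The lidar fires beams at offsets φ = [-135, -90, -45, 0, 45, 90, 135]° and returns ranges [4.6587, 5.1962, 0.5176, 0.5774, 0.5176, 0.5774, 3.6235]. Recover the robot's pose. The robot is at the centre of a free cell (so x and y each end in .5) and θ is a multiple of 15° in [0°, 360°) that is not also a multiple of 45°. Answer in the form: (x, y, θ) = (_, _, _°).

Candidates: 55 free-cell centres × 16 headings = 880 poses. Raycast each; keep the one whose scan matches to 4 dp.
  (5.5, 4.5, 30°): beam 1 = 3.6235 ≠ 4.6587 ✗
  (5.5, 5.5, 255°): beam 1 = 4.0415 ≠ 4.6587 ✗
  (3.5, 8.5, 120°): beam 1 = 1.5529 ≠ 4.6587 ✗
  (5.5, 2.5, 30°): beam 1 = 1.5529 ≠ 4.6587 ✗
  …
  (4.5, 4.5, 120°): r_1=4.6587, r_2=5.1962, r_3=0.5176, r_4=0.5774, r_5=0.5176, r_6=0.5774, r_7=3.6235 — all match ✓
Unique over the lattice → pose = (4.5, 4.5, 120°).

(x, y, θ) = (4.5, 4.5, 120°)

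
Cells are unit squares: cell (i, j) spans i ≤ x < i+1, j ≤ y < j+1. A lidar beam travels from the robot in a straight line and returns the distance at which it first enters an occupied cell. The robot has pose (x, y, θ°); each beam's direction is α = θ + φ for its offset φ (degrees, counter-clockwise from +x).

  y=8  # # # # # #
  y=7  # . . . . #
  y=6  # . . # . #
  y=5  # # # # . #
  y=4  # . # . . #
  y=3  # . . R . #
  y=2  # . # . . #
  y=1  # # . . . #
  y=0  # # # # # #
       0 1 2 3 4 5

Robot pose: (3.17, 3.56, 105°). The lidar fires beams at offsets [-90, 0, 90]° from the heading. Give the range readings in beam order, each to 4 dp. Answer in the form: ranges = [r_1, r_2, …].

beam 1: φ=-90°, α=15°
  dir = (cos 15°, sin 15°) = (0.9659, 0.2588); from cell (3,3)
  next x-line at t=0.8593, next y-line at t=1.7000; Δt_x=1.0353, Δt_y=3.8637
    x: enter (4,3) at t=0.8593
    y: enter (4,4) at t=1.7000
    x: enter (5,4) at t=1.8946 ← occupied
  → r_1 = 1.8946
beam 2: φ=0°, α=105°
  dir = (cos 105°, sin 105°) = (-0.2588, 0.9659); from cell (3,3)
  next x-line at t=0.6568, next y-line at t=0.4555; Δt_x=3.8637, Δt_y=1.0353
    y: enter (3,4) at t=0.4555
    x: enter (2,4) at t=0.6568 ← occupied
  → r_2 = 0.6568
beam 3: φ=90°, α=195°
  dir = (cos 195°, sin 195°) = (-0.9659, -0.2588); from cell (3,3)
  next x-line at t=0.1760, next y-line at t=2.1637; Δt_x=1.0353, Δt_y=3.8637
    x: enter (2,3) at t=0.1760
    x: enter (1,3) at t=1.2113
    y: enter (1,2) at t=2.1637
    x: enter (0,2) at t=2.2465 ← occupied
  → r_3 = 2.2465

ranges = [1.8946, 0.6568, 2.2465]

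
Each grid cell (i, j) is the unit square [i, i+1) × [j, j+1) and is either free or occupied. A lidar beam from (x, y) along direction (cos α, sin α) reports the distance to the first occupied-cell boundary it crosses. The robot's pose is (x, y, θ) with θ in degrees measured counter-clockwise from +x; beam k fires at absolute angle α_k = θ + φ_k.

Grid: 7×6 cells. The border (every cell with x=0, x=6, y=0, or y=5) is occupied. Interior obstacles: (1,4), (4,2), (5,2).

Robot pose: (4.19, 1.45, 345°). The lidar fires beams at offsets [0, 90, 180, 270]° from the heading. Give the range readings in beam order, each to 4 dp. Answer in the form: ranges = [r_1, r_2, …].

ranges = [1.7387, 0.5694, 3.3025, 0.4659]

beam 1: φ=0°, α=345°
  direction (0.9659, -0.2588); cell (4,1); t to first gridline: x 0.8386, y 1.7387 (then +1.0353 / +3.8637)
    (5,1) via x @ 0.8386
    (5,0) via y @ 1.7387  # hit
  → r_1 = 1.7387
beam 2: φ=90°, α=75°
  direction (0.2588, 0.9659); cell (4,1); t to first gridline: x 3.1296, y 0.5694 (then +3.8637 / +1.0353)
    (4,2) via y @ 0.5694  # hit
  → r_2 = 0.5694
beam 3: φ=180°, α=165°
  direction (-0.9659, 0.2588); cell (4,1); t to first gridline: x 0.1967, y 2.1250 (then +1.0353 / +3.8637)
    (3,1) via x @ 0.1967
    (2,1) via x @ 1.2320
    (2,2) via y @ 2.1250
    (1,2) via x @ 2.2673
    (0,2) via x @ 3.3025  # hit
  → r_3 = 3.3025
beam 4: φ=270°, α=255°
  direction (-0.2588, -0.9659); cell (4,1); t to first gridline: x 0.7341, y 0.4659 (then +3.8637 / +1.0353)
    (4,0) via y @ 0.4659  # hit
  → r_4 = 0.4659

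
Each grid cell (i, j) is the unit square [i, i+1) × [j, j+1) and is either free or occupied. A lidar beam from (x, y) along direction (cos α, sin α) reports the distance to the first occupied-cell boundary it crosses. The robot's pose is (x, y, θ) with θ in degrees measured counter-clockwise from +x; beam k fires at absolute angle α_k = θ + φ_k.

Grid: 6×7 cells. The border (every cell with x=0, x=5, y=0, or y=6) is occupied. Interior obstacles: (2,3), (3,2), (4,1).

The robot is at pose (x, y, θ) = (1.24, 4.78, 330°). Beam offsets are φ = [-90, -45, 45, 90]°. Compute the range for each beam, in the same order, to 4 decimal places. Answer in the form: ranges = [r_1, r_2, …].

beam 1: φ=-90°, α=240°
  direction (-0.5000, -0.8660); cell (1,4); t to first gridline: x 0.4800, y 0.9007 (then +2.0000 / +1.1547)
    (0,4) via x @ 0.4800  # hit
  → r_1 = 0.4800
beam 2: φ=-45°, α=285°
  direction (0.2588, -0.9659); cell (1,4); t to first gridline: x 2.9364, y 0.8075 (then +3.8637 / +1.0353)
    (1,3) via y @ 0.8075
    (1,2) via y @ 1.8428
    (1,1) via y @ 2.8781
    (2,1) via x @ 2.9364
    (2,0) via y @ 3.9133  # hit
  → r_2 = 3.9133
beam 3: φ=45°, α=15°
  direction (0.9659, 0.2588); cell (1,4); t to first gridline: x 0.7868, y 0.8500 (then +1.0353 / +3.8637)
    (2,4) via x @ 0.7868
    (2,5) via y @ 0.8500
    (3,5) via x @ 1.8221
    (4,5) via x @ 2.8574
    (5,5) via x @ 3.8926  # hit
  → r_3 = 3.8926
beam 4: φ=90°, α=60°
  direction (0.5000, 0.8660); cell (1,4); t to first gridline: x 1.5200, y 0.2540 (then +2.0000 / +1.1547)
    (1,5) via y @ 0.2540
    (1,6) via y @ 1.4087  # hit
  → r_4 = 1.4087

ranges = [0.4800, 3.9133, 3.8926, 1.4087]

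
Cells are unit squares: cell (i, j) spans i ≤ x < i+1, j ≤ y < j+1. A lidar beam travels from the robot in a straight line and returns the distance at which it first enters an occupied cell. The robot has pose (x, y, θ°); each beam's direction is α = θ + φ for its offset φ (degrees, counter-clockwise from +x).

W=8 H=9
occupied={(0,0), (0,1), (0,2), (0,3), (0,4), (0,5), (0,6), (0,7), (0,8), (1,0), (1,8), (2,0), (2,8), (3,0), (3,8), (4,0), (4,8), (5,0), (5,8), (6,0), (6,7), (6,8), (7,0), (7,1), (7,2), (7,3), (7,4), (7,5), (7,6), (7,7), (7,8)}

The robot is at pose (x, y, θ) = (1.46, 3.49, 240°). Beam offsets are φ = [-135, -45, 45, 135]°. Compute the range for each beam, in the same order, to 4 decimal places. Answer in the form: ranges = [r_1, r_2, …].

beam 1: φ=-135°, α=105°
  dir = (cos 105°, sin 105°) = (-0.2588, 0.9659); from cell (1,3)
  next x-line at t=1.7773, next y-line at t=0.5280; Δt_x=3.8637, Δt_y=1.0353
    y: enter (1,4) at t=0.5280
    y: enter (1,5) at t=1.5633
    x: enter (0,5) at t=1.7773 ← occupied
  → r_1 = 1.7773
beam 2: φ=-45°, α=195°
  dir = (cos 195°, sin 195°) = (-0.9659, -0.2588); from cell (1,3)
  next x-line at t=0.4762, next y-line at t=1.8932; Δt_x=1.0353, Δt_y=3.8637
    x: enter (0,3) at t=0.4762 ← occupied
  → r_2 = 0.4762
beam 3: φ=45°, α=285°
  dir = (cos 285°, sin 285°) = (0.2588, -0.9659); from cell (1,3)
  next x-line at t=2.0864, next y-line at t=0.5073; Δt_x=3.8637, Δt_y=1.0353
    y: enter (1,2) at t=0.5073
    y: enter (1,1) at t=1.5426
    x: enter (2,1) at t=2.0864
    y: enter (2,0) at t=2.5778 ← occupied
  → r_3 = 2.5778
beam 4: φ=135°, α=15°
  dir = (cos 15°, sin 15°) = (0.9659, 0.2588); from cell (1,3)
  next x-line at t=0.5590, next y-line at t=1.9705; Δt_x=1.0353, Δt_y=3.8637
    x: enter (2,3) at t=0.5590
    x: enter (3,3) at t=1.5943
    y: enter (3,4) at t=1.9705
    x: enter (4,4) at t=2.6296
    x: enter (5,4) at t=3.6649
    x: enter (6,4) at t=4.7002
    x: enter (7,4) at t=5.7354 ← occupied
  → r_4 = 5.7354

ranges = [1.7773, 0.4762, 2.5778, 5.7354]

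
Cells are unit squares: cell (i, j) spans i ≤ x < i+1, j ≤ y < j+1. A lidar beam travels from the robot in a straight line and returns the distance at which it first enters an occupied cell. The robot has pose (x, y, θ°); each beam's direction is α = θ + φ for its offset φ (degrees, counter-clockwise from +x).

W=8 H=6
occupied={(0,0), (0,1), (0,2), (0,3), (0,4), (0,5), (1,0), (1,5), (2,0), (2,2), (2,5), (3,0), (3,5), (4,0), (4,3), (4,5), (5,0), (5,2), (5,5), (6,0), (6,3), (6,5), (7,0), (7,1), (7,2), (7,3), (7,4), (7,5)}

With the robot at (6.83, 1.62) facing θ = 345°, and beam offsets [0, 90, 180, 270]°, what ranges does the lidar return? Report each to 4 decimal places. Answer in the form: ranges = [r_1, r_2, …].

ranges = [0.1760, 0.6568, 1.4682, 0.6419]

beam 1: φ=0°, α=345°
  dir = (cos 345°, sin 345°) = (0.9659, -0.2588); from cell (6,1)
  next x-line at t=0.1760, next y-line at t=2.3955; Δt_x=1.0353, Δt_y=3.8637
    x: enter (7,1) at t=0.1760 ← occupied
  → r_1 = 0.1760
beam 2: φ=90°, α=75°
  dir = (cos 75°, sin 75°) = (0.2588, 0.9659); from cell (6,1)
  next x-line at t=0.6568, next y-line at t=0.3934; Δt_x=3.8637, Δt_y=1.0353
    y: enter (6,2) at t=0.3934
    x: enter (7,2) at t=0.6568 ← occupied
  → r_2 = 0.6568
beam 3: φ=180°, α=165°
  dir = (cos 165°, sin 165°) = (-0.9659, 0.2588); from cell (6,1)
  next x-line at t=0.8593, next y-line at t=1.4682; Δt_x=1.0353, Δt_y=3.8637
    x: enter (5,1) at t=0.8593
    y: enter (5,2) at t=1.4682 ← occupied
  → r_3 = 1.4682
beam 4: φ=270°, α=255°
  dir = (cos 255°, sin 255°) = (-0.2588, -0.9659); from cell (6,1)
  next x-line at t=3.2069, next y-line at t=0.6419; Δt_x=3.8637, Δt_y=1.0353
    y: enter (6,0) at t=0.6419 ← occupied
  → r_4 = 0.6419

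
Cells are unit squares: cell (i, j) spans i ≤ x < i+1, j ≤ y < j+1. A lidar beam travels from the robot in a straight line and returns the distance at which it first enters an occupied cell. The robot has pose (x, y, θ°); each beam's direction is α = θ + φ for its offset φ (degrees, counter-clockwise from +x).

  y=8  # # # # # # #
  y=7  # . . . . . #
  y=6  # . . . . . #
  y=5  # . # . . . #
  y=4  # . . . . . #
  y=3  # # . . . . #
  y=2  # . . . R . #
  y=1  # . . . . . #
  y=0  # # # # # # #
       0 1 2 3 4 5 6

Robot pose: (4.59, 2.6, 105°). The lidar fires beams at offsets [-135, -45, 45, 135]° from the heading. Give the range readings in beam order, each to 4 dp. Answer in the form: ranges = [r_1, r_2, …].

ranges = [1.6281, 2.8200, 4.1454, 1.8475]

beam 1: φ=-135°, α=330°
  cosα=0.8660 sinα=-0.5000 | (4,2) | tMaxX 0.4734 tMaxY 1.2000 | tΔX 1.1547 tΔY 2.0000
    t=0.4734 [x] (5,2)
    t=1.2000 [y] (5,1)
    t=1.6281 [x] (6,1) — stop
  → r_1 = 1.6281
beam 2: φ=-45°, α=60°
  cosα=0.5000 sinα=0.8660 | (4,2) | tMaxX 0.8200 tMaxY 0.4619 | tΔX 2.0000 tΔY 1.1547
    t=0.4619 [y] (4,3)
    t=0.8200 [x] (5,3)
    t=1.6166 [y] (5,4)
    t=2.7713 [y] (5,5)
    t=2.8200 [x] (6,5) — stop
  → r_2 = 2.8200
beam 3: φ=45°, α=150°
  cosα=-0.8660 sinα=0.5000 | (4,2) | tMaxX 0.6813 tMaxY 0.8000 | tΔX 1.1547 tΔY 2.0000
    t=0.6813 [x] (3,2)
    t=0.8000 [y] (3,3)
    t=1.8360 [x] (2,3)
    t=2.8000 [y] (2,4)
    t=2.9907 [x] (1,4)
    t=4.1454 [x] (0,4) — stop
  → r_3 = 4.1454
beam 4: φ=135°, α=240°
  cosα=-0.5000 sinα=-0.8660 | (4,2) | tMaxX 1.1800 tMaxY 0.6928 | tΔX 2.0000 tΔY 1.1547
    t=0.6928 [y] (4,1)
    t=1.1800 [x] (3,1)
    t=1.8475 [y] (3,0) — stop
  → r_4 = 1.8475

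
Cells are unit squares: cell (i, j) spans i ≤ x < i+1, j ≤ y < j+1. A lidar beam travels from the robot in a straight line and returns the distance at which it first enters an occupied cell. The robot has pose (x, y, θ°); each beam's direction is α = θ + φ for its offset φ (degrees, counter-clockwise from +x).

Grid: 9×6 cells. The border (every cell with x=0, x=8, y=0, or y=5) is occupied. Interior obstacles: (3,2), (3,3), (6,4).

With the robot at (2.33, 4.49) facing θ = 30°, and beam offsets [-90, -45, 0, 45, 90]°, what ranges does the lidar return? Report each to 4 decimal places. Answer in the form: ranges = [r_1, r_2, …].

beam 1: φ=-90°, α=300°
  d=(0.5000,-0.8660)  start (2,4)  tX=1.3400 tY=0.5658  stride 1/|dx|=2.0000 1/|dy|=1.1547
    cross y-line → (2,3), t=0.5658
    cross x-line → (3,3), t=1.3400 (wall)
  → r_1 = 1.3400
beam 2: φ=-45°, α=345°
  d=(0.9659,-0.2588)  start (2,4)  tX=0.6936 tY=1.8932  stride 1/|dx|=1.0353 1/|dy|=3.8637
    cross x-line → (3,4), t=0.6936
    cross x-line → (4,4), t=1.7289
    cross y-line → (4,3), t=1.8932
    cross x-line → (5,3), t=2.7642
    cross x-line → (6,3), t=3.7995
    cross x-line → (7,3), t=4.8347
    cross y-line → (7,2), t=5.7569
    cross x-line → (8,2), t=5.8700 (wall)
  → r_2 = 5.8700
beam 3: φ=0°, α=30°
  d=(0.8660,0.5000)  start (2,4)  tX=0.7736 tY=1.0200  stride 1/|dx|=1.1547 1/|dy|=2.0000
    cross x-line → (3,4), t=0.7736
    cross y-line → (3,5), t=1.0200 (wall)
  → r_3 = 1.0200
beam 4: φ=45°, α=75°
  d=(0.2588,0.9659)  start (2,4)  tX=2.5887 tY=0.5280  stride 1/|dx|=3.8637 1/|dy|=1.0353
    cross y-line → (2,5), t=0.5280 (wall)
  → r_4 = 0.5280
beam 5: φ=90°, α=120°
  d=(-0.5000,0.8660)  start (2,4)  tX=0.6600 tY=0.5889  stride 1/|dx|=2.0000 1/|dy|=1.1547
    cross y-line → (2,5), t=0.5889 (wall)
  → r_5 = 0.5889

ranges = [1.3400, 5.8700, 1.0200, 0.5280, 0.5889]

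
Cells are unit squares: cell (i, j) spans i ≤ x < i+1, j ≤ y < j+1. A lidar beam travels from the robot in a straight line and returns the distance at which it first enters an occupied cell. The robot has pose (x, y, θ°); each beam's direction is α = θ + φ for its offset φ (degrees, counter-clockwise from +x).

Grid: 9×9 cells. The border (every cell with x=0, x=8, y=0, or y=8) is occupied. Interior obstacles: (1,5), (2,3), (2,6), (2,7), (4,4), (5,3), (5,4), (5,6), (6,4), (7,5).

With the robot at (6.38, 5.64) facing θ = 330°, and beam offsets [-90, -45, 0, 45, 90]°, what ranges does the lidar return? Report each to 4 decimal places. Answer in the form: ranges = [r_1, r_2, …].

ranges = [0.7390, 0.6626, 0.7159, 0.6419, 2.7251]

beam 1: φ=-90°, α=240°
  d=(-0.5000,-0.8660)  start (6,5)  tX=0.7600 tY=0.7390  stride 1/|dx|=2.0000 1/|dy|=1.1547
    cross y-line → (6,4), t=0.7390 (wall)
  → r_1 = 0.7390
beam 2: φ=-45°, α=285°
  d=(0.2588,-0.9659)  start (6,5)  tX=2.3955 tY=0.6626  stride 1/|dx|=3.8637 1/|dy|=1.0353
    cross y-line → (6,4), t=0.6626 (wall)
  → r_2 = 0.6626
beam 3: φ=0°, α=330°
  d=(0.8660,-0.5000)  start (6,5)  tX=0.7159 tY=1.2800  stride 1/|dx|=1.1547 1/|dy|=2.0000
    cross x-line → (7,5), t=0.7159 (wall)
  → r_3 = 0.7159
beam 4: φ=45°, α=15°
  d=(0.9659,0.2588)  start (6,5)  tX=0.6419 tY=1.3909  stride 1/|dx|=1.0353 1/|dy|=3.8637
    cross x-line → (7,5), t=0.6419 (wall)
  → r_4 = 0.6419
beam 5: φ=90°, α=60°
  d=(0.5000,0.8660)  start (6,5)  tX=1.2400 tY=0.4157  stride 1/|dx|=2.0000 1/|dy|=1.1547
    cross y-line → (6,6), t=0.4157
    cross x-line → (7,6), t=1.2400
    cross y-line → (7,7), t=1.5704
    cross y-line → (7,8), t=2.7251 (wall)
  → r_5 = 2.7251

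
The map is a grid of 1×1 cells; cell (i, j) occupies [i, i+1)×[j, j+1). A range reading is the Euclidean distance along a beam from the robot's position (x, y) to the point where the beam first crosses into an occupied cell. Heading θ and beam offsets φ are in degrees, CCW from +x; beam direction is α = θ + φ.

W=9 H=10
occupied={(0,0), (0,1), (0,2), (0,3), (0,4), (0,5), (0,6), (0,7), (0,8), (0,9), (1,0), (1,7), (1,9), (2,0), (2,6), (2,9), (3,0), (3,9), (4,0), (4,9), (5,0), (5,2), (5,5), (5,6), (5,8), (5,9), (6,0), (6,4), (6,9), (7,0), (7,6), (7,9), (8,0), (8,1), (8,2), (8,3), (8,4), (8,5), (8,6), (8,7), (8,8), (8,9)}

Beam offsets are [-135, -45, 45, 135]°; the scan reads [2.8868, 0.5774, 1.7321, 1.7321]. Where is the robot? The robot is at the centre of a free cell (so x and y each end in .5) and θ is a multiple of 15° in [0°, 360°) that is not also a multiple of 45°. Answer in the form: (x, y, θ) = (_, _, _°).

The pose lattice has 48·16 = 768 candidates. Test each by forward raycasting.
  (1.5, 6.5, 150°): beam 1 = 0.5176 ≠ 2.8868 ✗
  (2.5, 4.5, 345°): beam 1 = 1.7321 ≠ 2.8868 ✗
  (7.5, 3.5, 15°): beam 3 = 1.0000 ≠ 1.7321 ✗
  (7.5, 2.5, 285°): beam 1 = 7.5056 ≠ 2.8868 ✗
  (6.5, 7.5, 195°): beam 1 = 1.7321 ≠ 2.8868 ✗
  …
  (6.5, 2.5, 255°): r_1=2.8868, r_2=0.5774, r_3=1.7321, r_4=1.7321 — all match ✓
Unique over the lattice → pose = (6.5, 2.5, 255°).

(x, y, θ) = (6.5, 2.5, 255°)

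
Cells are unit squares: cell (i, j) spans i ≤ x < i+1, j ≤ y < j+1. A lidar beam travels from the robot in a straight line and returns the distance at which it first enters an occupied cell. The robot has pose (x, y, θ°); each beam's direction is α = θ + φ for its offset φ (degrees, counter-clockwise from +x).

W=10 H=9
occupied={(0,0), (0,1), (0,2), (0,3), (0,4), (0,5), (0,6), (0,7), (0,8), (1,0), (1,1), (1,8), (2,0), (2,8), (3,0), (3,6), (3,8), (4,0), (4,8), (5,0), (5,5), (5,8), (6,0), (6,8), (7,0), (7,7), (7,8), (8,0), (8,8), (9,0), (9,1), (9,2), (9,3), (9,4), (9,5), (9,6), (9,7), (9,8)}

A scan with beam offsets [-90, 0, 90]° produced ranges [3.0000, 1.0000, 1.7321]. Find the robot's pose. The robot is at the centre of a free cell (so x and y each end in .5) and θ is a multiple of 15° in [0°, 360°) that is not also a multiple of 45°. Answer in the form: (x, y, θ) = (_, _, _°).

Candidates: 52 free-cell centres × 16 headings = 832 poses. Raycast each; keep the one whose scan matches to 4 dp.
  (5.5, 2.5, 285°): beam 1 = 3.6235 ≠ 3.0000 ✗
  (7.5, 6.5, 150°): beam 1 = 0.5774 ≠ 3.0000 ✗
  (3.5, 4.5, 300°): beam 1 = 2.8868 ≠ 3.0000 ✗
  …
  (2.5, 2.5, 210°): r_1=3.0000, r_2=1.0000, r_3=1.7321 — all match ✓
Unique over the lattice → pose = (2.5, 2.5, 210°).

(x, y, θ) = (2.5, 2.5, 210°)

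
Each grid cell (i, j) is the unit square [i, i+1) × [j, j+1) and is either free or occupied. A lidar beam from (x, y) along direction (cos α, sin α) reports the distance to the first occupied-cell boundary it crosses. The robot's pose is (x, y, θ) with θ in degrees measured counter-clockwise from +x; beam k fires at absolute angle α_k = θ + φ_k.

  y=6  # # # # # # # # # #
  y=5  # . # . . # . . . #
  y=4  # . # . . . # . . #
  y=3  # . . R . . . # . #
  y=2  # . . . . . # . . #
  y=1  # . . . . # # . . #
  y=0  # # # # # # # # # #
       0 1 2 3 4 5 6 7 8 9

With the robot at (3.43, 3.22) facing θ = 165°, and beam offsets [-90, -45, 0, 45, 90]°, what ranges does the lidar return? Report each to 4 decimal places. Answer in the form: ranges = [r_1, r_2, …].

beam 1: φ=-90°, α=75°
  d=(0.2588,0.9659)  start (3,3)  tX=2.2023 tY=0.8075  stride 1/|dx|=3.8637 1/|dy|=1.0353
    cross y-line → (3,4), t=0.8075
    cross y-line → (3,5), t=1.8428
    cross x-line → (4,5), t=2.2023
    cross y-line → (4,6), t=2.8781 (wall)
  → r_1 = 2.8781
beam 2: φ=-45°, α=120°
  d=(-0.5000,0.8660)  start (3,3)  tX=0.8600 tY=0.9007  stride 1/|dx|=2.0000 1/|dy|=1.1547
    cross x-line → (2,3), t=0.8600
    cross y-line → (2,4), t=0.9007 (wall)
  → r_2 = 0.9007
beam 3: φ=0°, α=165°
  d=(-0.9659,0.2588)  start (3,3)  tX=0.4452 tY=3.0137  stride 1/|dx|=1.0353 1/|dy|=3.8637
    cross x-line → (2,3), t=0.4452
    cross x-line → (1,3), t=1.4804
    cross x-line → (0,3), t=2.5157 (wall)
  → r_3 = 2.5157
beam 4: φ=45°, α=210°
  d=(-0.8660,-0.5000)  start (3,3)  tX=0.4965 tY=0.4400  stride 1/|dx|=1.1547 1/|dy|=2.0000
    cross y-line → (3,2), t=0.4400
    cross x-line → (2,2), t=0.4965
    cross x-line → (1,2), t=1.6512
    cross y-line → (1,1), t=2.4400
    cross x-line → (0,1), t=2.8059 (wall)
  → r_4 = 2.8059
beam 5: φ=90°, α=255°
  d=(-0.2588,-0.9659)  start (3,3)  tX=1.6614 tY=0.2278  stride 1/|dx|=3.8637 1/|dy|=1.0353
    cross y-line → (3,2), t=0.2278
    cross y-line → (3,1), t=1.2630
    cross x-line → (2,1), t=1.6614
    cross y-line → (2,0), t=2.2983 (wall)
  → r_5 = 2.2983

ranges = [2.8781, 0.9007, 2.5157, 2.8059, 2.2983]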